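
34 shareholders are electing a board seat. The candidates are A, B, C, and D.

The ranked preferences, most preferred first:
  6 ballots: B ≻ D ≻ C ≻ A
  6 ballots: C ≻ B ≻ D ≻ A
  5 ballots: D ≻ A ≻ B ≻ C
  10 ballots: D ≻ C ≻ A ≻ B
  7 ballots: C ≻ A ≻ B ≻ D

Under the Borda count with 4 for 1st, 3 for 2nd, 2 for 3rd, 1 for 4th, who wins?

A: 6×1 + 6×1 + 5×3 + 10×2 + 7×3 = 68
B: 6×4 + 6×3 + 5×2 + 10×1 + 7×2 = 76
C: 6×2 + 6×4 + 5×1 + 10×3 + 7×4 = 99
D: 6×3 + 6×2 + 5×4 + 10×4 + 7×1 = 97

C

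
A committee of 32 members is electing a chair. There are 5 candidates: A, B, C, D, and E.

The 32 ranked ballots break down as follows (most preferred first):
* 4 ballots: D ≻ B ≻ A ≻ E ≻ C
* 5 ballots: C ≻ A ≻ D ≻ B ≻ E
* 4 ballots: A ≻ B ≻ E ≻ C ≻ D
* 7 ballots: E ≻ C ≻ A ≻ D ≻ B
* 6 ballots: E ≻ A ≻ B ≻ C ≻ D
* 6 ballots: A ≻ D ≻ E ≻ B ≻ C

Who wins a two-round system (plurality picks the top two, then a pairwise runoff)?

Round 1 first-place votes: A 10, B 0, C 5, D 4, E 13. E and A advance.
Runoff: E is ranked above A on 13 ballots, A above E on 19.

A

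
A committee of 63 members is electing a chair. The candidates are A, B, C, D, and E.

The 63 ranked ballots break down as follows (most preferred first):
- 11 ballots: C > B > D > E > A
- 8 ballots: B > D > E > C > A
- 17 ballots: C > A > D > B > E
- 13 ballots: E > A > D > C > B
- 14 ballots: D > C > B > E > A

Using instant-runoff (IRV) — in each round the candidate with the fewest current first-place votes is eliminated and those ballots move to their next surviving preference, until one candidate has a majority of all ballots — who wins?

Round 1: A 0, B 8, C 28, D 14, E 13. A eliminated.
Round 2: B 8, C 28, D 14, E 13. B eliminated.
Round 3: C 28, D 22, E 13. E eliminated.
Round 4: C 28, D 35. D has a majority (≥32).

D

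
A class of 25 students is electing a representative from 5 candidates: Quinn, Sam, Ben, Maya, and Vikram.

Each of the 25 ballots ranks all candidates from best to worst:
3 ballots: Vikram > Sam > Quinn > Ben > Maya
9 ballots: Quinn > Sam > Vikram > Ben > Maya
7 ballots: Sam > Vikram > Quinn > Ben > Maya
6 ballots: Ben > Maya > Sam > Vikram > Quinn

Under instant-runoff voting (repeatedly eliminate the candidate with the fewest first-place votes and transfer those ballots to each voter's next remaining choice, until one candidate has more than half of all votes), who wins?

Round 1: Quinn 9, Sam 7, Ben 6, Maya 0, Vikram 3. Maya eliminated.
Round 2: Quinn 9, Sam 7, Ben 6, Vikram 3. Vikram eliminated.
Round 3: Quinn 9, Sam 10, Ben 6. Ben eliminated.
Round 4: Quinn 9, Sam 16. Sam has a majority (≥13).

Sam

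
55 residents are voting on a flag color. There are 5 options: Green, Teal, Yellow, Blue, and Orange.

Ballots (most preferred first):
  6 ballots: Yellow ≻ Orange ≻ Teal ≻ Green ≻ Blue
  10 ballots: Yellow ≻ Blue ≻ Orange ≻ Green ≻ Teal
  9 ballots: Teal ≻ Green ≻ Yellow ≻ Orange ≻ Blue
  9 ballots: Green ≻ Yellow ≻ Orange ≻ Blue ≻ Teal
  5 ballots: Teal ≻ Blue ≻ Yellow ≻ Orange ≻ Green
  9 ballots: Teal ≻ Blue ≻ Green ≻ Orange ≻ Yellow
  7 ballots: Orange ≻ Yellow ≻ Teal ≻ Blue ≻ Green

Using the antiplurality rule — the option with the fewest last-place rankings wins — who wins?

Orange

Last-place votes: Green 12, Teal 19, Yellow 9, Blue 15, Orange 0.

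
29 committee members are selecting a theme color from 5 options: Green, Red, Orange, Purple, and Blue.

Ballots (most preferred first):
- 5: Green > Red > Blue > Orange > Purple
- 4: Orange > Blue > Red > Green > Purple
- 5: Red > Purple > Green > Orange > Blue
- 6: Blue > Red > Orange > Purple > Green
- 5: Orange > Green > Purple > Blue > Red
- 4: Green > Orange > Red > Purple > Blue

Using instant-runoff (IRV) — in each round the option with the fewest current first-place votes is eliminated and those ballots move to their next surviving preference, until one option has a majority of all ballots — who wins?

Orange

Round 1: Green 9, Red 5, Orange 9, Purple 0, Blue 6. Purple eliminated.
Round 2: Green 9, Red 5, Orange 9, Blue 6. Red eliminated.
Round 3: Green 14, Orange 9, Blue 6. Blue eliminated.
Round 4: Green 14, Orange 15. Orange has a majority (≥15).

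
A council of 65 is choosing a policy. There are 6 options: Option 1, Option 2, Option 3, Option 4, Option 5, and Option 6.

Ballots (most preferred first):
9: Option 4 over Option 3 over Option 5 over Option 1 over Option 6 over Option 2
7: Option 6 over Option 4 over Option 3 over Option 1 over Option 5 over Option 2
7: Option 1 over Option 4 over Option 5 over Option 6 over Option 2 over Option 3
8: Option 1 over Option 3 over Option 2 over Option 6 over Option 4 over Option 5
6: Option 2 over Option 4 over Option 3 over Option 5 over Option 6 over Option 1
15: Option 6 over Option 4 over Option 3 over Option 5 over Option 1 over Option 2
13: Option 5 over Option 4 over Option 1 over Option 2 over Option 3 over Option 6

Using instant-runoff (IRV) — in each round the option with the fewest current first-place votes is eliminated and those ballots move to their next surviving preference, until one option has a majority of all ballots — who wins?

Option 4

Round 1: Option 1 15, Option 2 6, Option 3 0, Option 4 9, Option 5 13, Option 6 22. Option 3 eliminated.
Round 2: Option 1 15, Option 2 6, Option 4 9, Option 5 13, Option 6 22. Option 2 eliminated.
Round 3: Option 1 15, Option 4 15, Option 5 13, Option 6 22. Option 5 eliminated.
Round 4: Option 1 15, Option 4 28, Option 6 22. Option 1 eliminated.
Round 5: Option 4 35, Option 6 30. Option 4 has a majority (≥33).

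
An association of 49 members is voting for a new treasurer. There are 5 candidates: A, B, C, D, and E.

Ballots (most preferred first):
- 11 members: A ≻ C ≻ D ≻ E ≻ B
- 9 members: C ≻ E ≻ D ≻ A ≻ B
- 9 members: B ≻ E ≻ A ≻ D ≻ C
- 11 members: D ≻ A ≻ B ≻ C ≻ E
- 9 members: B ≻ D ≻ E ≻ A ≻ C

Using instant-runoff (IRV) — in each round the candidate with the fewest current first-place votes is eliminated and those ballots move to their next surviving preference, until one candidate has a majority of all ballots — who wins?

D

Round 1: A 11, B 18, C 9, D 11, E 0. E eliminated.
Round 2: A 11, B 18, C 9, D 11. C eliminated.
Round 3: A 11, B 18, D 20. A eliminated.
Round 4: B 18, D 31. D has a majority (≥25).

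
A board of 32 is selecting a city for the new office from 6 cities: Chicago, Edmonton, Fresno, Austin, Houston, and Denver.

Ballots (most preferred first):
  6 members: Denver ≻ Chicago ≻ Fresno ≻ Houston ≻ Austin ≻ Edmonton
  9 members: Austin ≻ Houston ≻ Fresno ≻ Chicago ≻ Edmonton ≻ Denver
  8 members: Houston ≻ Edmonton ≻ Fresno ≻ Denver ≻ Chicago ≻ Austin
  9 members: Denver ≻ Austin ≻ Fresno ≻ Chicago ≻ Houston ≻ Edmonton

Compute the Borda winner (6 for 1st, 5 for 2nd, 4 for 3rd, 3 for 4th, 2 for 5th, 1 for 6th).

Chicago: 6×5 + 9×3 + 8×2 + 9×3 = 100
Edmonton: 6×1 + 9×2 + 8×5 + 9×1 = 73
Fresno: 6×4 + 9×4 + 8×4 + 9×4 = 128
Austin: 6×2 + 9×6 + 8×1 + 9×5 = 119
Houston: 6×3 + 9×5 + 8×6 + 9×2 = 129
Denver: 6×6 + 9×1 + 8×3 + 9×6 = 123

Houston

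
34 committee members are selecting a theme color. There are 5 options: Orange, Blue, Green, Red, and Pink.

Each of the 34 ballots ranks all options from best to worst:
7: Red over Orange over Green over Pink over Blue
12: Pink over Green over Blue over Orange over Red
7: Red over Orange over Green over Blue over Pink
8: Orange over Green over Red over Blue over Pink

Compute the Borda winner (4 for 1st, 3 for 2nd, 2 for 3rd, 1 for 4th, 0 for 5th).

Orange: 7×3 + 12×1 + 7×3 + 8×4 = 86
Blue: 7×0 + 12×2 + 7×1 + 8×1 = 39
Green: 7×2 + 12×3 + 7×2 + 8×3 = 88
Red: 7×4 + 12×0 + 7×4 + 8×2 = 72
Pink: 7×1 + 12×4 + 7×0 + 8×0 = 55

Green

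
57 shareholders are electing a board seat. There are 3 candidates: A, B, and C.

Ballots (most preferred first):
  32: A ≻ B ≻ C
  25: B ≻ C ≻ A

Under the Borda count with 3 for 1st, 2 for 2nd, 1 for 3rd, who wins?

B

A: 32×3 + 25×1 = 121
B: 32×2 + 25×3 = 139
C: 32×1 + 25×2 = 82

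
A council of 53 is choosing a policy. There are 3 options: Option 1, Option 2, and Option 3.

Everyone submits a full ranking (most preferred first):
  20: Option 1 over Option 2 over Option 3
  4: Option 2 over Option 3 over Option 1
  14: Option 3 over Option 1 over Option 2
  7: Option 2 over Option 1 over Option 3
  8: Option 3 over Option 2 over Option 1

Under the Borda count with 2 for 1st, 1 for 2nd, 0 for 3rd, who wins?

Option 1: 20×2 + 4×0 + 14×1 + 7×1 + 8×0 = 61
Option 2: 20×1 + 4×2 + 14×0 + 7×2 + 8×1 = 50
Option 3: 20×0 + 4×1 + 14×2 + 7×0 + 8×2 = 48

Option 1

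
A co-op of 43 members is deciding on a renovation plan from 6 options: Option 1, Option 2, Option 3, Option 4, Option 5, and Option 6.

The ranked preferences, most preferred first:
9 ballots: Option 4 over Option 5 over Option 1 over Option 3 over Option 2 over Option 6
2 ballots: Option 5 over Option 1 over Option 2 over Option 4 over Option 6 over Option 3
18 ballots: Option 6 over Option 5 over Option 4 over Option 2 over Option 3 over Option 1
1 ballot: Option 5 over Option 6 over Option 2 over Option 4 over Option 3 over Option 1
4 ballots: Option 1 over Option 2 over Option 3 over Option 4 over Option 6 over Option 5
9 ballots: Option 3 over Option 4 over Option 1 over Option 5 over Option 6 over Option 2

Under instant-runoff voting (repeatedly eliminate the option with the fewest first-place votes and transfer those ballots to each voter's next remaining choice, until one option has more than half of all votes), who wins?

Round 1: Option 1 4, Option 2 0, Option 3 9, Option 4 9, Option 5 3, Option 6 18. Option 2 eliminated.
Round 2: Option 1 4, Option 3 9, Option 4 9, Option 5 3, Option 6 18. Option 5 eliminated.
Round 3: Option 1 6, Option 3 9, Option 4 9, Option 6 19. Option 1 eliminated.
Round 4: Option 3 13, Option 4 11, Option 6 19. Option 4 eliminated.
Round 5: Option 3 22, Option 6 21. Option 3 has a majority (≥22).

Option 3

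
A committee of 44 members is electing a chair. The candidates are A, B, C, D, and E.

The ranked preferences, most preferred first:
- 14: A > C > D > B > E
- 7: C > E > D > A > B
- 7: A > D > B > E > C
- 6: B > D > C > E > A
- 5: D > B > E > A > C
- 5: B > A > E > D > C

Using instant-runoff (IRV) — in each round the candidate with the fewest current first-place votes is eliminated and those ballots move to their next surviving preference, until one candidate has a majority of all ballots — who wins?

Round 1: A 21, B 11, C 7, D 5, E 0. E eliminated.
Round 2: A 21, B 11, C 7, D 5. D eliminated.
Round 3: A 21, B 16, C 7. C eliminated.
Round 4: A 28, B 16. A has a majority (≥23).

A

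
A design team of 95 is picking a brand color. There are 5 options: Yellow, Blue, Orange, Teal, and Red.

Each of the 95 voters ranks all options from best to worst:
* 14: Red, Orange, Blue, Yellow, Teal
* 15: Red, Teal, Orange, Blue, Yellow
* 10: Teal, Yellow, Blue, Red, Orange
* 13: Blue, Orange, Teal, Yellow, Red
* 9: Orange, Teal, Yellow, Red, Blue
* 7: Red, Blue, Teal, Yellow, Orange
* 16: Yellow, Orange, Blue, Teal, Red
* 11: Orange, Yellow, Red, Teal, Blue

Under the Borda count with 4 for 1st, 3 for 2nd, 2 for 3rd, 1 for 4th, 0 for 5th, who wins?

Orange

Yellow: 14×1 + 15×0 + 10×3 + 13×1 + 9×2 + 7×1 + 16×4 + 11×3 = 179
Blue: 14×2 + 15×1 + 10×2 + 13×4 + 9×0 + 7×3 + 16×2 + 11×0 = 168
Orange: 14×3 + 15×2 + 10×0 + 13×3 + 9×4 + 7×0 + 16×3 + 11×4 = 239
Teal: 14×0 + 15×3 + 10×4 + 13×2 + 9×3 + 7×2 + 16×1 + 11×1 = 179
Red: 14×4 + 15×4 + 10×1 + 13×0 + 9×1 + 7×4 + 16×0 + 11×2 = 185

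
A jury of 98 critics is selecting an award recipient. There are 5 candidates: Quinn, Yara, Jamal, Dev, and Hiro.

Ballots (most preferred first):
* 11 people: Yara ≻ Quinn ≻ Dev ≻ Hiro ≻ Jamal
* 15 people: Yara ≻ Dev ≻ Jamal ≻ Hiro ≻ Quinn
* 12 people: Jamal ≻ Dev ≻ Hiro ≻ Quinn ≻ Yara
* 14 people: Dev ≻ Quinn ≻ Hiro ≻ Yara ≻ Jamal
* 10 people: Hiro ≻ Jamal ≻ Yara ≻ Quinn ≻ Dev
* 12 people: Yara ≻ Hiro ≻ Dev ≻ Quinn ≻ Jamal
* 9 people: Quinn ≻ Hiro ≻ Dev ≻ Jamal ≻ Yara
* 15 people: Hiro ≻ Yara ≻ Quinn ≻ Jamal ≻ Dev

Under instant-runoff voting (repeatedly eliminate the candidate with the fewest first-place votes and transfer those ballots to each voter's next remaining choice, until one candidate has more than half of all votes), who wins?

Hiro

Round 1: Quinn 9, Yara 38, Jamal 12, Dev 14, Hiro 25. Quinn eliminated.
Round 2: Yara 38, Jamal 12, Dev 14, Hiro 34. Jamal eliminated.
Round 3: Yara 38, Dev 26, Hiro 34. Dev eliminated.
Round 4: Yara 38, Hiro 60. Hiro has a majority (≥50).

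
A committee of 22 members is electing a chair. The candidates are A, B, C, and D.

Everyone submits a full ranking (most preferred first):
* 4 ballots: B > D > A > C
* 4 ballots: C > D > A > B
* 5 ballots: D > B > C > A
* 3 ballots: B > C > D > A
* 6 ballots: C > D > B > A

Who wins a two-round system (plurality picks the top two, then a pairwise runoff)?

B

Round 1 first-place votes: A 0, B 7, C 10, D 5. C and B advance.
Runoff: C is ranked above B on 10 ballots, B above C on 12.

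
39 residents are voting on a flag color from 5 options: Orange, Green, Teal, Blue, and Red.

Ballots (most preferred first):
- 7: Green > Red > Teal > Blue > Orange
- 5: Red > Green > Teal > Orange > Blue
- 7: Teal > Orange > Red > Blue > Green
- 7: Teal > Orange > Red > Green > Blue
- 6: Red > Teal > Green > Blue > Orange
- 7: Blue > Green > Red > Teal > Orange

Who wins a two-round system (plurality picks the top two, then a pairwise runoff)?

Round 1 first-place votes: Orange 0, Green 7, Teal 14, Blue 7, Red 11. Teal and Red advance.
Runoff: Teal is ranked above Red on 14 ballots, Red above Teal on 25.

Red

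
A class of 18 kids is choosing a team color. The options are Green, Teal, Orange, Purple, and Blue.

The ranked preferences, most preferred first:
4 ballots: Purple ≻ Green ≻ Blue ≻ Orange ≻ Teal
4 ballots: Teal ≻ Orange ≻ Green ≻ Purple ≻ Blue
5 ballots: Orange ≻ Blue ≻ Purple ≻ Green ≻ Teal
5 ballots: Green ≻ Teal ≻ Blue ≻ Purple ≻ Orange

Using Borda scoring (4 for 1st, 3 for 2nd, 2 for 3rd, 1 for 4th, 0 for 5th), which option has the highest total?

Green

Green: 4×3 + 4×2 + 5×1 + 5×4 = 45
Teal: 4×0 + 4×4 + 5×0 + 5×3 = 31
Orange: 4×1 + 4×3 + 5×4 + 5×0 = 36
Purple: 4×4 + 4×1 + 5×2 + 5×1 = 35
Blue: 4×2 + 4×0 + 5×3 + 5×2 = 33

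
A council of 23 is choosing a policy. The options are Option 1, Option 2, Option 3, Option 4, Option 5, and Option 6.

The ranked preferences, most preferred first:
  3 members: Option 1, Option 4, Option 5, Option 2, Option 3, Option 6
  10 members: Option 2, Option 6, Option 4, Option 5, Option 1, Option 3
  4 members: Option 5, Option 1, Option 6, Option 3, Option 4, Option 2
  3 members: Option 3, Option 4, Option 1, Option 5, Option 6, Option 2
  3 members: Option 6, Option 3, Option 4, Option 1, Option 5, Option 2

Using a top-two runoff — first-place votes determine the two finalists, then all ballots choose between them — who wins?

Option 5

Round 1 first-place votes: Option 1 3, Option 2 10, Option 3 3, Option 4 0, Option 5 4, Option 6 3. Option 2 and Option 5 advance.
Runoff: Option 2 is ranked above Option 5 on 10 ballots, Option 5 above Option 2 on 13.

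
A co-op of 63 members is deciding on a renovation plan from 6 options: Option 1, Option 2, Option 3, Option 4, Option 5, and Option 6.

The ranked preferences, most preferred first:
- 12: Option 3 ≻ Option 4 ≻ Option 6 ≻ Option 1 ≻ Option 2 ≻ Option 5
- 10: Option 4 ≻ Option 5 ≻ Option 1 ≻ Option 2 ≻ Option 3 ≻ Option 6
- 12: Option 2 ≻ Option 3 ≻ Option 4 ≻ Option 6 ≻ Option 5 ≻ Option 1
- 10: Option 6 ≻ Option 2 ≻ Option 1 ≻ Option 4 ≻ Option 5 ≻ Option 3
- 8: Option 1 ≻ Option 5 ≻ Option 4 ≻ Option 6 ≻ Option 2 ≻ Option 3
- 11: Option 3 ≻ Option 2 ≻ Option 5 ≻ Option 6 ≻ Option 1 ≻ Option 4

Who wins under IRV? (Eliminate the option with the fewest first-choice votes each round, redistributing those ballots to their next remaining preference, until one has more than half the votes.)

Option 2

Round 1: Option 1 8, Option 2 12, Option 3 23, Option 4 10, Option 5 0, Option 6 10. Option 5 eliminated.
Round 2: Option 1 8, Option 2 12, Option 3 23, Option 4 10, Option 6 10. Option 1 eliminated.
Round 3: Option 2 12, Option 3 23, Option 4 18, Option 6 10. Option 6 eliminated.
Round 4: Option 2 22, Option 3 23, Option 4 18. Option 4 eliminated.
Round 5: Option 2 40, Option 3 23. Option 2 has a majority (≥32).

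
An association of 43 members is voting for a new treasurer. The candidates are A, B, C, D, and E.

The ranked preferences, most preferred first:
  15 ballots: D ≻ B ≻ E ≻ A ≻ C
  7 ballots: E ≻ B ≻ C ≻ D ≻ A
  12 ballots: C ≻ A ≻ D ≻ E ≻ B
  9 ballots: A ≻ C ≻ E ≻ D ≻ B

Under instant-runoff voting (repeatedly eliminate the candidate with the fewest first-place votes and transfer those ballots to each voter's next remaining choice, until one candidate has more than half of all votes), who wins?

C

Round 1: A 9, B 0, C 12, D 15, E 7. B eliminated.
Round 2: A 9, C 12, D 15, E 7. E eliminated.
Round 3: A 9, C 19, D 15. A eliminated.
Round 4: C 28, D 15. C has a majority (≥22).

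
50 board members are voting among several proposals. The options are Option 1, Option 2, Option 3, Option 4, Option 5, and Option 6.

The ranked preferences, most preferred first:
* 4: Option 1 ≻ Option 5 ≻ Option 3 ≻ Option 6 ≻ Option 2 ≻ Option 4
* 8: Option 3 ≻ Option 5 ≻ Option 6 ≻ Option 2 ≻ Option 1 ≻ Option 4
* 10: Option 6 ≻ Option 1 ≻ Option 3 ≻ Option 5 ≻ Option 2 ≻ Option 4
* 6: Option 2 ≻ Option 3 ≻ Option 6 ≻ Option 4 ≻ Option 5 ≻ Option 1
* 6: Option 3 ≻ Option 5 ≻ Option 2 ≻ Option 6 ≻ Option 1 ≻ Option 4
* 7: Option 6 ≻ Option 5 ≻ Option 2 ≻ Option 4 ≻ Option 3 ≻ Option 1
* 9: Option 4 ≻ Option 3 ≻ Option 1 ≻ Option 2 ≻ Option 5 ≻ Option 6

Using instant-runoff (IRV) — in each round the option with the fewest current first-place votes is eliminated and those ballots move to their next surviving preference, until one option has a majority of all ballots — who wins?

Round 1: Option 1 4, Option 2 6, Option 3 14, Option 4 9, Option 5 0, Option 6 17. Option 5 eliminated.
Round 2: Option 1 4, Option 2 6, Option 3 14, Option 4 9, Option 6 17. Option 1 eliminated.
Round 3: Option 2 6, Option 3 18, Option 4 9, Option 6 17. Option 2 eliminated.
Round 4: Option 3 24, Option 4 9, Option 6 17. Option 4 eliminated.
Round 5: Option 3 33, Option 6 17. Option 3 has a majority (≥26).

Option 3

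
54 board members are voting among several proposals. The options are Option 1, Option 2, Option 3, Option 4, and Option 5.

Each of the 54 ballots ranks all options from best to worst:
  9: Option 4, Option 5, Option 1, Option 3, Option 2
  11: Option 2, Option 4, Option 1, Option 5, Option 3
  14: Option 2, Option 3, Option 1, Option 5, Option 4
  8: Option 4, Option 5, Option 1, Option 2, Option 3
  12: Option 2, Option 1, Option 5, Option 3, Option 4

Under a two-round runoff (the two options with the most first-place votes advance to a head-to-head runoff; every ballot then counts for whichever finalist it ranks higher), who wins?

Round 1 first-place votes: Option 1 0, Option 2 37, Option 3 0, Option 4 17, Option 5 0. Option 2 and Option 4 advance.
Runoff: Option 2 is ranked above Option 4 on 37 ballots, Option 4 above Option 2 on 17.

Option 2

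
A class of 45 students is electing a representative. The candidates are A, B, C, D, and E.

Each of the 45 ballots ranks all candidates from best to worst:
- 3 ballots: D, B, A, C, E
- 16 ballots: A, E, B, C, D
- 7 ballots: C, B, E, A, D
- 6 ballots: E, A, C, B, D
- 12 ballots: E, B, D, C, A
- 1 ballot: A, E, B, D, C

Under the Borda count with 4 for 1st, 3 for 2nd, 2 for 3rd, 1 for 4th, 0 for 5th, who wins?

A: 3×2 + 16×4 + 7×1 + 6×3 + 12×0 + 1×4 = 99
B: 3×3 + 16×2 + 7×3 + 6×1 + 12×3 + 1×2 = 106
C: 3×1 + 16×1 + 7×4 + 6×2 + 12×1 + 1×0 = 71
D: 3×4 + 16×0 + 7×0 + 6×0 + 12×2 + 1×1 = 37
E: 3×0 + 16×3 + 7×2 + 6×4 + 12×4 + 1×3 = 137

E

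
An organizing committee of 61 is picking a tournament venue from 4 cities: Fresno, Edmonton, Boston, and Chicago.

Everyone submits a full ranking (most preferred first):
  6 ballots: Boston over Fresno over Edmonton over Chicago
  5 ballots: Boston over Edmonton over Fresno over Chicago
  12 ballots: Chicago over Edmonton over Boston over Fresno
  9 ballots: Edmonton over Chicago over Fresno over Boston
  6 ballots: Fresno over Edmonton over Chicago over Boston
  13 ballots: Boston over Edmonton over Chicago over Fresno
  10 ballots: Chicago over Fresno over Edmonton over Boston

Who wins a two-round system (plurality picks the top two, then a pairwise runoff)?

Round 1 first-place votes: Fresno 6, Edmonton 9, Boston 24, Chicago 22. Boston and Chicago advance.
Runoff: Boston is ranked above Chicago on 24 ballots, Chicago above Boston on 37.

Chicago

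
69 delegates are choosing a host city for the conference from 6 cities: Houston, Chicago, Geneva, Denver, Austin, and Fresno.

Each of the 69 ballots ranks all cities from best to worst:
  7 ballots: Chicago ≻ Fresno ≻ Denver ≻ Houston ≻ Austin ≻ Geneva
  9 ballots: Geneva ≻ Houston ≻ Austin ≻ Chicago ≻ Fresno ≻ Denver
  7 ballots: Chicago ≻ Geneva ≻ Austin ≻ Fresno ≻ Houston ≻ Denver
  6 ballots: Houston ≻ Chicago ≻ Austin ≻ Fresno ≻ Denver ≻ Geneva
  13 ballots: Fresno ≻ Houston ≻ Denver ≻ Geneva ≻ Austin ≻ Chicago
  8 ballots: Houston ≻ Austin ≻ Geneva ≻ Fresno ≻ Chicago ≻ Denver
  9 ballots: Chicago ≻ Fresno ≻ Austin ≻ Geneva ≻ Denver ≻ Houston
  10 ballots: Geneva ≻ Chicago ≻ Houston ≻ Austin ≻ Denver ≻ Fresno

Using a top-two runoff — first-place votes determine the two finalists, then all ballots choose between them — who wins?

Round 1 first-place votes: Houston 14, Chicago 23, Geneva 19, Denver 0, Austin 0, Fresno 13. Chicago and Geneva advance.
Runoff: Chicago is ranked above Geneva on 29 ballots, Geneva above Chicago on 40.

Geneva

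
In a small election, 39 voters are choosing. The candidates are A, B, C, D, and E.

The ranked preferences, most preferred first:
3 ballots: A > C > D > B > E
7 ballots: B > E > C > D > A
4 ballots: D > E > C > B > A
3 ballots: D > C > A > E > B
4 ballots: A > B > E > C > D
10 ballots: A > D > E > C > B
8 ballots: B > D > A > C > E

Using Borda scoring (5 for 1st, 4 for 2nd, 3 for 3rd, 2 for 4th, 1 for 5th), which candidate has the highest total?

D

A: 3×5 + 7×1 + 4×1 + 3×3 + 4×5 + 10×5 + 8×3 = 129
B: 3×2 + 7×5 + 4×2 + 3×1 + 4×4 + 10×1 + 8×5 = 118
C: 3×4 + 7×3 + 4×3 + 3×4 + 4×2 + 10×2 + 8×2 = 101
D: 3×3 + 7×2 + 4×5 + 3×5 + 4×1 + 10×4 + 8×4 = 134
E: 3×1 + 7×4 + 4×4 + 3×2 + 4×3 + 10×3 + 8×1 = 103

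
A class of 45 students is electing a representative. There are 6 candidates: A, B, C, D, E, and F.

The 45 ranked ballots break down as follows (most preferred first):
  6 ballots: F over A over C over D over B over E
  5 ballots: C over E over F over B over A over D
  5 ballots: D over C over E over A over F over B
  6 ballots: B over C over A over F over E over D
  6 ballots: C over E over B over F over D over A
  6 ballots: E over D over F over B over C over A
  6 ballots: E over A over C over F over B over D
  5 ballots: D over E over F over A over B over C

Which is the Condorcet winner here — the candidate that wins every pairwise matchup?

C

C vs A: 28–17
C vs B: 28–17
C vs D: 29–16
C vs E: 28–17
C vs F: 28–17
C beats every other candidate.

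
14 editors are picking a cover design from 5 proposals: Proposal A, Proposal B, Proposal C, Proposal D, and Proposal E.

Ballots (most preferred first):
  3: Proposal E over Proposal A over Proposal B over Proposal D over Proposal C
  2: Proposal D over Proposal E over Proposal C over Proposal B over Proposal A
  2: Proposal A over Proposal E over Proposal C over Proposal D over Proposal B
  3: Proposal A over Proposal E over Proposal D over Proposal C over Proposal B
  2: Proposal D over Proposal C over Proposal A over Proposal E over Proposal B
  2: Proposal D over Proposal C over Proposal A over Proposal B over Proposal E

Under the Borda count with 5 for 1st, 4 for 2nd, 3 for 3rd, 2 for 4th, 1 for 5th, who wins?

Proposal A: 3×4 + 2×1 + 2×5 + 3×5 + 2×3 + 2×3 = 51
Proposal B: 3×3 + 2×2 + 2×1 + 3×1 + 2×1 + 2×2 = 24
Proposal C: 3×1 + 2×3 + 2×3 + 3×2 + 2×4 + 2×4 = 37
Proposal D: 3×2 + 2×5 + 2×2 + 3×3 + 2×5 + 2×5 = 49
Proposal E: 3×5 + 2×4 + 2×4 + 3×4 + 2×2 + 2×1 = 49

Proposal A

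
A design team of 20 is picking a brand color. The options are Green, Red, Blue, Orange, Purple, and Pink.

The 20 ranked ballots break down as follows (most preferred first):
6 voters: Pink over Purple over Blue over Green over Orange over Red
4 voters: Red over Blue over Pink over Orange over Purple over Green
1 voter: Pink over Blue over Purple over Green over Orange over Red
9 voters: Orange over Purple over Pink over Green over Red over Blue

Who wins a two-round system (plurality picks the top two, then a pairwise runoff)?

Pink

Round 1 first-place votes: Green 0, Red 4, Blue 0, Orange 9, Purple 0, Pink 7. Orange and Pink advance.
Runoff: Orange is ranked above Pink on 9 ballots, Pink above Orange on 11.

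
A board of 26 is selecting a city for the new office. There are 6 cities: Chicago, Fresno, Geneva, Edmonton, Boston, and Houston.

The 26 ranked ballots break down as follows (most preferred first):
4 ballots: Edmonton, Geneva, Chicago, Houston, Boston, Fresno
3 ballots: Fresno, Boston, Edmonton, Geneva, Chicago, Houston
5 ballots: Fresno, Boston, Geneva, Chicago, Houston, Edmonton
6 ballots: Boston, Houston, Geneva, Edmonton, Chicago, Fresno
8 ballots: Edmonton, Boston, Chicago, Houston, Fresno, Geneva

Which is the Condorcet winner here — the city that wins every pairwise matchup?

Boston vs Chicago: 22–4
Boston vs Fresno: 18–8
Boston vs Geneva: 22–4
Boston vs Edmonton: 14–12
Boston vs Houston: 22–4
Boston beats every other city.

Boston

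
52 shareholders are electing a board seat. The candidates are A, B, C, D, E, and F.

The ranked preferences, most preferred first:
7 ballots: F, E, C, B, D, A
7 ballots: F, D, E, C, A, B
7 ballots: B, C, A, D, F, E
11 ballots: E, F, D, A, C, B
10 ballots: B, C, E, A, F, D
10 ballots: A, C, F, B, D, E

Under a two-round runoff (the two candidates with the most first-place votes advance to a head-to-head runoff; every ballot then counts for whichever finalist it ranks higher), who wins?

F

Round 1 first-place votes: A 10, B 17, C 0, D 0, E 11, F 14. B and F advance.
Runoff: B is ranked above F on 17 ballots, F above B on 35.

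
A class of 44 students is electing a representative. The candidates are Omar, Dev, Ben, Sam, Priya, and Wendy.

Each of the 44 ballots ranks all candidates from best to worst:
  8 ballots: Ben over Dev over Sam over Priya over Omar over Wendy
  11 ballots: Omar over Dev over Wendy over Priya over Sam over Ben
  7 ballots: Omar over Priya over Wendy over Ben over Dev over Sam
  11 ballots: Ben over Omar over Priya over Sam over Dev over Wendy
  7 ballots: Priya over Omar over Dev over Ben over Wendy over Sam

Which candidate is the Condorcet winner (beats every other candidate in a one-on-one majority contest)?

Omar vs Dev: 36–8
Omar vs Ben: 25–19
Omar vs Sam: 36–8
Omar vs Priya: 29–15
Omar vs Wendy: 44–0
Omar beats every other candidate.

Omar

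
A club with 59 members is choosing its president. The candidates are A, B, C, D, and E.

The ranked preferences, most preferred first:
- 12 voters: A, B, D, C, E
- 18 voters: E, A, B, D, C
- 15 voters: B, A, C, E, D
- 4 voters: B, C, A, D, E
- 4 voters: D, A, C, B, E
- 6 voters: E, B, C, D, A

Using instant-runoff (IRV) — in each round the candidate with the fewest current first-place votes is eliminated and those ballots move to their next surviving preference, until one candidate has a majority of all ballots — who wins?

Round 1: A 12, B 19, C 0, D 4, E 24. C eliminated.
Round 2: A 12, B 19, D 4, E 24. D eliminated.
Round 3: A 16, B 19, E 24. A eliminated.
Round 4: B 35, E 24. B has a majority (≥30).

B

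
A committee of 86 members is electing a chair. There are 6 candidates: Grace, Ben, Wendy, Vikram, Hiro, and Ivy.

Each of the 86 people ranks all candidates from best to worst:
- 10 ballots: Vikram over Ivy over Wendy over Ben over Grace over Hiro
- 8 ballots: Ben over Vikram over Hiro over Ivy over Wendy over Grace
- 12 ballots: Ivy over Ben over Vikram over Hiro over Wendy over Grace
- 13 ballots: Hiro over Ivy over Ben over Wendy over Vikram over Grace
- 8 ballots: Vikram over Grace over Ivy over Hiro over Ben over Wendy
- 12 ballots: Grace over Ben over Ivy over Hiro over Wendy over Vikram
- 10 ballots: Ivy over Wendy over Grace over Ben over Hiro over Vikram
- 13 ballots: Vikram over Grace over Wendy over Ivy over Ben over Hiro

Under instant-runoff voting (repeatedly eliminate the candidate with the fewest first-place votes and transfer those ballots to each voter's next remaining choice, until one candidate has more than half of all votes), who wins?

Ivy

Round 1: Grace 12, Ben 8, Wendy 0, Vikram 31, Hiro 13, Ivy 22. Wendy eliminated.
Round 2: Grace 12, Ben 8, Vikram 31, Hiro 13, Ivy 22. Ben eliminated.
Round 3: Grace 12, Vikram 39, Hiro 13, Ivy 22. Grace eliminated.
Round 4: Vikram 39, Hiro 13, Ivy 34. Hiro eliminated.
Round 5: Vikram 39, Ivy 47. Ivy has a majority (≥44).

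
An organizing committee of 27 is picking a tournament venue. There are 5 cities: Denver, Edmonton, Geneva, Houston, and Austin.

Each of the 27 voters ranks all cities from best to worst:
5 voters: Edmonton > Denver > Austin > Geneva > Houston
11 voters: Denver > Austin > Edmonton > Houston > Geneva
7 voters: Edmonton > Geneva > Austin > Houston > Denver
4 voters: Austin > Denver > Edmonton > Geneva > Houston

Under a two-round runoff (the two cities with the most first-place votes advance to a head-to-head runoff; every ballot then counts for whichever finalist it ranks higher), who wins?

Round 1 first-place votes: Denver 11, Edmonton 12, Geneva 0, Houston 0, Austin 4. Edmonton and Denver advance.
Runoff: Edmonton is ranked above Denver on 12 ballots, Denver above Edmonton on 15.

Denver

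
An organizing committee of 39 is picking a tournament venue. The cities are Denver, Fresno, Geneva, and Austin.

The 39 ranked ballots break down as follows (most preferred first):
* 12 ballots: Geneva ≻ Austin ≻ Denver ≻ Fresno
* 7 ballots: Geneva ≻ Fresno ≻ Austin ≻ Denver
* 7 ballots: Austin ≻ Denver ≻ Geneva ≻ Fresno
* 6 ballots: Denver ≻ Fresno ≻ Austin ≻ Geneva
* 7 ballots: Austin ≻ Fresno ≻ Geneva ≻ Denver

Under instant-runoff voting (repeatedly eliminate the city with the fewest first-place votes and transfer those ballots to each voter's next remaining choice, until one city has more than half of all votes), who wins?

Round 1: Denver 6, Fresno 0, Geneva 19, Austin 14. Fresno eliminated.
Round 2: Denver 6, Geneva 19, Austin 14. Denver eliminated.
Round 3: Geneva 19, Austin 20. Austin has a majority (≥20).

Austin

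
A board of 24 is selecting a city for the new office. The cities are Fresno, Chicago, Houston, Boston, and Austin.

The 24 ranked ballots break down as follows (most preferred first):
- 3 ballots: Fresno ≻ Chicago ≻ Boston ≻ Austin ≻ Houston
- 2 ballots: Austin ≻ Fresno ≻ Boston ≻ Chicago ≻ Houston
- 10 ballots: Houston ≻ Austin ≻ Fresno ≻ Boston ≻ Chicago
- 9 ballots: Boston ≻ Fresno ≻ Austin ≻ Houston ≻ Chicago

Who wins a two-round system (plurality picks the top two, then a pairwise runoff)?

Round 1 first-place votes: Fresno 3, Chicago 0, Houston 10, Boston 9, Austin 2. Houston and Boston advance.
Runoff: Houston is ranked above Boston on 10 ballots, Boston above Houston on 14.

Boston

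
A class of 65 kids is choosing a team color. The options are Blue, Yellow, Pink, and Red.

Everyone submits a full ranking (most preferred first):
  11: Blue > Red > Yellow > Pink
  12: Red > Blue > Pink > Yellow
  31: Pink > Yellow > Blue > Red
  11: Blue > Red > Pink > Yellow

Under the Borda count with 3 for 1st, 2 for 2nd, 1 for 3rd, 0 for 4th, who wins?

Blue

Blue: 11×3 + 12×2 + 31×1 + 11×3 = 121
Yellow: 11×1 + 12×0 + 31×2 + 11×0 = 73
Pink: 11×0 + 12×1 + 31×3 + 11×1 = 116
Red: 11×2 + 12×3 + 31×0 + 11×2 = 80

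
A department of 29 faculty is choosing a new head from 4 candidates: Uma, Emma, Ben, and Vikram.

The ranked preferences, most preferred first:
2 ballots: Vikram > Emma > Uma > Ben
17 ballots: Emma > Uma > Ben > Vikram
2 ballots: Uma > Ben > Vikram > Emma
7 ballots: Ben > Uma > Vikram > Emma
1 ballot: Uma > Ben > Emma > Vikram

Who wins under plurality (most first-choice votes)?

First-place votes: Uma 3, Emma 17, Ben 7, Vikram 2.

Emma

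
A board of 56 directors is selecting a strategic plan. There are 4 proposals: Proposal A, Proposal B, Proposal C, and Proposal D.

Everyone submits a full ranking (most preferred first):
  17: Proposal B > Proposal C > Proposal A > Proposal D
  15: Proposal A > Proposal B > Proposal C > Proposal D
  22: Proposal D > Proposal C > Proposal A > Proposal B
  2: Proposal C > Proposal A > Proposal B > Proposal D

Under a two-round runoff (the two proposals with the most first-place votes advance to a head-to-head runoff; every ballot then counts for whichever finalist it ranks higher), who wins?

Round 1 first-place votes: Proposal A 15, Proposal B 17, Proposal C 2, Proposal D 22. Proposal D and Proposal B advance.
Runoff: Proposal D is ranked above Proposal B on 22 ballots, Proposal B above Proposal D on 34.

Proposal B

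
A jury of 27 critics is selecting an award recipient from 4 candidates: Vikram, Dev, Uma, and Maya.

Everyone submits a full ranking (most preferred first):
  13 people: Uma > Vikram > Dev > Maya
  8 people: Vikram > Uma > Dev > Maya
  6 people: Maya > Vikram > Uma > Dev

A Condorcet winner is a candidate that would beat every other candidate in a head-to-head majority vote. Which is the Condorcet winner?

Vikram

Vikram vs Dev: 27–0
Vikram vs Uma: 14–13
Vikram vs Maya: 21–6
Vikram beats every other candidate.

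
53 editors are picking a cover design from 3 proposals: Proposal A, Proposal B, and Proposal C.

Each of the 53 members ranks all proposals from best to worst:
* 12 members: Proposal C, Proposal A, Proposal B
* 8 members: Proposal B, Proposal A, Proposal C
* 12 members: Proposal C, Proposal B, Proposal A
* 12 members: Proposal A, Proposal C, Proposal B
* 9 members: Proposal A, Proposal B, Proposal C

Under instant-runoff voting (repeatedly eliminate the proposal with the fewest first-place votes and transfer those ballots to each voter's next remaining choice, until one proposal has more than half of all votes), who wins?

Round 1: Proposal A 21, Proposal B 8, Proposal C 24. Proposal B eliminated.
Round 2: Proposal A 29, Proposal C 24. Proposal A has a majority (≥27).

Proposal A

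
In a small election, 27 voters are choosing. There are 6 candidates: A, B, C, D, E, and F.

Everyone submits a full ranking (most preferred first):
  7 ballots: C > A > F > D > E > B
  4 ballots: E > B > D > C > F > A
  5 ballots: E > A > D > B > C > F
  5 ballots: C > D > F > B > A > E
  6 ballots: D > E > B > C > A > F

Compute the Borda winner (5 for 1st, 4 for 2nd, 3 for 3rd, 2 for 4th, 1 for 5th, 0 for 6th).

D

A: 7×4 + 4×0 + 5×4 + 5×1 + 6×1 = 59
B: 7×0 + 4×4 + 5×2 + 5×2 + 6×3 = 54
C: 7×5 + 4×2 + 5×1 + 5×5 + 6×2 = 85
D: 7×2 + 4×3 + 5×3 + 5×4 + 6×5 = 91
E: 7×1 + 4×5 + 5×5 + 5×0 + 6×4 = 76
F: 7×3 + 4×1 + 5×0 + 5×3 + 6×0 = 40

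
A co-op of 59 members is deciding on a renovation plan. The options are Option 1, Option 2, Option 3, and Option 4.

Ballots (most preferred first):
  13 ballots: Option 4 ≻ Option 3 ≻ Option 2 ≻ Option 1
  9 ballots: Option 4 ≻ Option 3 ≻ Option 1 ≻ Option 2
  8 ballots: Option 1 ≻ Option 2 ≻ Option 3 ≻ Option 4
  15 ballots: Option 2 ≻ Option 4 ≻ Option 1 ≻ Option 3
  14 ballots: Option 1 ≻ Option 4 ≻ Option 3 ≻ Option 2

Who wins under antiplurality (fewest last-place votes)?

Last-place votes: Option 1 13, Option 2 23, Option 3 15, Option 4 8.

Option 4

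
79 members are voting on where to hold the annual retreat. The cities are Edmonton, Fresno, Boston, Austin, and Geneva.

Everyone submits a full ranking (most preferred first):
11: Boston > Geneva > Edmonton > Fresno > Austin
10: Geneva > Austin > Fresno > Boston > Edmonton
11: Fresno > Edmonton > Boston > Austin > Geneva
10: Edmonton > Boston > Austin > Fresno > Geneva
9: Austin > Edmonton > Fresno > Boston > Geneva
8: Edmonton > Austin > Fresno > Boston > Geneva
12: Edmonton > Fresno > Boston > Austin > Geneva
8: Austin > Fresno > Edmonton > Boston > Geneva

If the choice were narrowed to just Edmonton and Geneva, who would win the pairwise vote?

Edmonton

Edmonton is ranked above Geneva on 58 ballots; Geneva above Edmonton on 21.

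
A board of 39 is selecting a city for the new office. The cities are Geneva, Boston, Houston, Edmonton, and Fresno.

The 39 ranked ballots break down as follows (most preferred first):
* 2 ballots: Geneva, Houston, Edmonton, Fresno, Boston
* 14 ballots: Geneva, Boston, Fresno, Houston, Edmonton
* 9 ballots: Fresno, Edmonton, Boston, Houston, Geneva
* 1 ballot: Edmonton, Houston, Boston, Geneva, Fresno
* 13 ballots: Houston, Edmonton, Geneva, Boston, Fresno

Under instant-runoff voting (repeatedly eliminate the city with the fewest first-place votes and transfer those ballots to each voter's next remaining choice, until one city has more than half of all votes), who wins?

Round 1: Geneva 16, Boston 0, Houston 13, Edmonton 1, Fresno 9. Boston eliminated.
Round 2: Geneva 16, Houston 13, Edmonton 1, Fresno 9. Edmonton eliminated.
Round 3: Geneva 16, Houston 14, Fresno 9. Fresno eliminated.
Round 4: Geneva 16, Houston 23. Houston has a majority (≥20).

Houston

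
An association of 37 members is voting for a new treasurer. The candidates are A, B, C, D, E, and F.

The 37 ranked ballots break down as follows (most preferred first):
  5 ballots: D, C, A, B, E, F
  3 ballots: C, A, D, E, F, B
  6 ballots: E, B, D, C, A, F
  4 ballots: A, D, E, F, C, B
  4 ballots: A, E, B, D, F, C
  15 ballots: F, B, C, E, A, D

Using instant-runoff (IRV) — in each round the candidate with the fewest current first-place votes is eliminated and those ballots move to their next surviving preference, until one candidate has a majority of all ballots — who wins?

A

Round 1: A 8, B 0, C 3, D 5, E 6, F 15. B eliminated.
Round 2: A 8, C 3, D 5, E 6, F 15. C eliminated.
Round 3: A 11, D 5, E 6, F 15. D eliminated.
Round 4: A 16, E 6, F 15. E eliminated.
Round 5: A 22, F 15. A has a majority (≥19).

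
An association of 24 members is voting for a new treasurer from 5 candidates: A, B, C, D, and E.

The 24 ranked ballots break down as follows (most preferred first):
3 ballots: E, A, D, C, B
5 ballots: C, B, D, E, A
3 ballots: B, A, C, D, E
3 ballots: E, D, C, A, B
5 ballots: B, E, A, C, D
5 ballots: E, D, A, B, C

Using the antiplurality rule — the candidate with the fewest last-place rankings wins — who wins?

E

Last-place votes: A 5, B 6, C 5, D 5, E 3.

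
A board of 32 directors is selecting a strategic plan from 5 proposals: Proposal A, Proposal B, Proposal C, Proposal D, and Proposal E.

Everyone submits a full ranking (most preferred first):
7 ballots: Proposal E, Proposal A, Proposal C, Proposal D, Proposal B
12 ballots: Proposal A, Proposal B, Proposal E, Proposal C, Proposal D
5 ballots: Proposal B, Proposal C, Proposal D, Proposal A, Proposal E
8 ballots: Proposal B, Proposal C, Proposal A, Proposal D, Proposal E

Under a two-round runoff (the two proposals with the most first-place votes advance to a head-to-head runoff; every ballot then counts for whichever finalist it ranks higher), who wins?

Round 1 first-place votes: Proposal A 12, Proposal B 13, Proposal C 0, Proposal D 0, Proposal E 7. Proposal B and Proposal A advance.
Runoff: Proposal B is ranked above Proposal A on 13 ballots, Proposal A above Proposal B on 19.

Proposal A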